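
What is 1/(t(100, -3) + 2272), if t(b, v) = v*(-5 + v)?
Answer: 1/2296 ≈ 0.00043554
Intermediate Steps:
1/(t(100, -3) + 2272) = 1/(-3*(-5 - 3) + 2272) = 1/(-3*(-8) + 2272) = 1/(24 + 2272) = 1/2296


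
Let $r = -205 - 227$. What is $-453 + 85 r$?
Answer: $-37173$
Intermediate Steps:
$r = -432$ ($r = -205 - 227 = -432$)
$-453 + 85 r = -453 + 85 \left(-432\right) = -453 - 36720 = -37173$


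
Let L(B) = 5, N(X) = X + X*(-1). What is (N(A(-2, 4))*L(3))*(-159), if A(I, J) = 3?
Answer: 0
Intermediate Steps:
N(X) = 0 (N(X) = X - X = 0)
(N(A(-2, 4))*L(3))*(-159) = (0*5)*(-159) = 0*(-159) = 0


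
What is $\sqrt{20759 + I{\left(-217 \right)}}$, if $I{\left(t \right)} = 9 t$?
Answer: $\sqrt{18806} \approx 137.14$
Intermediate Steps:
$\sqrt{20759 + I{\left(-217 \right)}} = \sqrt{20759 + 9 \left(-217\right)} = \sqrt{20759 - 1953} = \sqrt{18806}$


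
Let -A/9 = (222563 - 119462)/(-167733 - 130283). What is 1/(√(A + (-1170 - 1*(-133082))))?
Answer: 4*√732240482895626/39312814501 ≈ 0.0027533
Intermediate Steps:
A = 927909/298016 (A = -9*(222563 - 119462)/(-167733 - 130283) = -927909/(-298016) = -927909*(-1)/298016 = -9*(-103101/298016) = 927909/298016 ≈ 3.1136)
1/(√(A + (-1170 - 1*(-133082)))) = 1/(√(927909/298016 + (-1170 - 1*(-133082)))) = 1/(√(927909/298016 + (-1170 + 133082))) = 1/(√(927909/298016 + 131912)) = 1/(√(39312814501/298016)) = 1/(√732240482895626/74504) = 4*√732240482895626/39312814501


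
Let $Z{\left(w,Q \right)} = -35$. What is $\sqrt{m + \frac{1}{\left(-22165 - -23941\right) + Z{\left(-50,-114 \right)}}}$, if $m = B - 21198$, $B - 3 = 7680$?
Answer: $\frac{i \sqrt{40965057974}}{1741} \approx 116.25 i$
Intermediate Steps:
$B = 7683$ ($B = 3 + 7680 = 7683$)
$m = -13515$ ($m = 7683 - 21198 = -13515$)
$\sqrt{m + \frac{1}{\left(-22165 - -23941\right) + Z{\left(-50,-114 \right)}}} = \sqrt{-13515 + \frac{1}{\left(-22165 - -23941\right) - 35}} = \sqrt{-13515 + \frac{1}{\left(-22165 + 23941\right) - 35}} = \sqrt{-13515 + \frac{1}{1776 - 35}} = \sqrt{-13515 + \frac{1}{1741}} = \sqrt{- \frac{23529614}{1741}} = \frac{i \sqrt{40965057974}}{1741}$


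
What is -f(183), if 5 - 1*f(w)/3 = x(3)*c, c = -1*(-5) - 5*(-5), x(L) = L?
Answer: 255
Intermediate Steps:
c = 30 (c = 5 + 25 = 30)
f(w) = -255 (f(w) = 15 - 9*30 = 15 - 3*90 = 15 - 270 = -255)
-f(183) = -1*(-255) = 255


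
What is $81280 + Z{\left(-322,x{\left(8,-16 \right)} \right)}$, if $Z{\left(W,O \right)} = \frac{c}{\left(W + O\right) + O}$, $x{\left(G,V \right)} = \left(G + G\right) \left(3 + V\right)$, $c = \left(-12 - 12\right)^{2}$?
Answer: $\frac{3332448}{41} \approx 81279.0$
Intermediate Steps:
$c = 576$ ($c = \left(-24\right)^{2} = 576$)
$x{\left(G,V \right)} = 2 G \left(3 + V\right)$
$Z{\left(W,O \right)} = \frac{576}{W + 2 O}$ ($Z{\left(W,O \right)} = \frac{576}{\left(W + O\right) + O} = \frac{576}{\left(O + W\right) + O} = \frac{576}{W + 2 O}$)
$81280 + Z{\left(-322,x{\left(8,-16 \right)} \right)} = 81280 + \frac{576}{-322 + 2 \cdot 2 \cdot 8 \left(3 - 16\right)} = 81280 + \frac{576}{-322 + 2 \cdot 2 \cdot 8 \left(-13\right)} = 81280 + \frac{576}{-322 + 2 \left(-208\right)} = 81280 + \frac{576}{-322 - 416} = 81280 + \frac{576}{-738} = 81280 + 576 \left(- \frac{1}{738}\right) = 81280 - \frac{32}{41} = \frac{3332448}{41}$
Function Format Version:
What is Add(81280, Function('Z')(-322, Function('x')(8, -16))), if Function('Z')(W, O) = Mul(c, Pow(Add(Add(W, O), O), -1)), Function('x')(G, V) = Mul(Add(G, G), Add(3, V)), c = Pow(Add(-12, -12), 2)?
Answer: Rational(3332448, 41) ≈ 81279.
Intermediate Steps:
c = 576 (c = Pow(-24, 2) = 576)
Function('x')(G, V) = Mul(2, G, Add(3, V)) (Function('x')(G, V) = Mul(Mul(2, G), Add(3, V)) = Mul(2, G, Add(3, V)))
Function('Z')(W, O) = Mul(576, Pow(Add(W, Mul(2, O)), -1)) (Function('Z')(W, O) = Mul(576, Pow(Add(Add(W, O), O), -1)) = Mul(576, Pow(Add(Add(O, W), O), -1)) = Mul(576, Pow(Add(W, Mul(2, O)), -1)))
Add(81280, Function('Z')(-322, Function('x')(8, -16))) = Add(81280, Mul(576, Pow(Add(-322, Mul(2, Mul(2, 8, Add(3, -16)))), -1))) = Add(81280, Mul(576, Pow(Add(-322, Mul(2, Mul(2, 8, -13))), -1))) = Add(81280, Mul(576, Pow(Add(-322, Mul(2, -208)), -1))) = Add(81280, Mul(576, Pow(Add(-322, -416), -1))) = Add(81280, Mul(576, Pow(-738, -1))) = Add(81280, Mul(576, Rational(-1, 738))) = Add(81280, Rational(-32, 41)) = Rational(3332448, 41)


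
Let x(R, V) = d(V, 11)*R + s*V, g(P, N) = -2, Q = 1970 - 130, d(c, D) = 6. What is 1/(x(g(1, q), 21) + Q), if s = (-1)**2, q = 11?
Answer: 1/1849 ≈ 0.00054083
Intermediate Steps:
s = 1
Q = 1840
x(R, V) = V + 6*R (x(R, V) = 6*R + 1*V = 6*R + V = V + 6*R)
1/(x(g(1, q), 21) + Q) = 1/((21 + 6*(-2)) + 1840) = 1/((21 - 12) + 1840) = 1/(9 + 1840) = 1/1849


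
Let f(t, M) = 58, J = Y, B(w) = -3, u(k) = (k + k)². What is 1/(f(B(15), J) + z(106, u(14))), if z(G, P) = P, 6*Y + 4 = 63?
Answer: 1/842 ≈ 0.0011876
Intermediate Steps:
Y = 59/6 (Y = -⅔ + (⅙)*63 = -⅔ + 21/2 = 59/6 ≈ 9.8333)
u(k) = 4*k² (u(k) = (2*k)² = 4*k²)
J = 59/6 ≈ 9.8333
1/(f(B(15), J) + z(106, u(14))) = 1/(58 + 4*14²) = 1/(58 + 4*196) = 1/(58 + 784) = 1/842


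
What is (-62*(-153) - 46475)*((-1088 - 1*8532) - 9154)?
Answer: 694431486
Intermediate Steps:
(-62*(-153) - 46475)*((-1088 - 1*8532) - 9154) = (9486 - 46475)*((-1088 - 8532) - 9154) = -36989*(-9620 - 9154) = -36989*(-18774) = 694431486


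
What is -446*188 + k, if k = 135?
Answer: -83713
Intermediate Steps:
-446*188 + k = -446*188 + 135 = -83848 + 135 = -83713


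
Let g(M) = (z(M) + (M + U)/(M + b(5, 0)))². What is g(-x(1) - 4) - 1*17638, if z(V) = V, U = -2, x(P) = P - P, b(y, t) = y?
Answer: -17538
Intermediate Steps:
x(P) = 0
g(M) = (M + (-2 + M)/(5 + M))² (g(M) = (M + (M - 2)/(M + 5))² = (M + (-2 + M)/(5 + M))²)
g(-x(1) - 4) - 1*17638 = (-2 + (-1*0 - 4)² + 6*(-1*0 - 4))²/(5 + (-1*0 - 4))² - 1*17638 = (-2 + (0 - 4)² + 6*(0 - 4))²/(5 + (0 - 4))² - 17638 = (-2 + (-4)² + 6*(-4))²/(5 - 4)² - 17638 = (-2 + 16 - 24)²/1² - 17638 = 1*(-10)² - 17638 = 1*100 - 17638 = 100 - 17638 = -17538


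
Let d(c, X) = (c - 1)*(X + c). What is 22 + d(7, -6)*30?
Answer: 202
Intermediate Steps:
d(c, X) = (-1 + c)*(X + c)
22 + d(7, -6)*30 = 22 + (7² - 1*(-6) - 1*7 - 6*7)*30 = 22 + (49 + 6 - 7 - 42)*30 = 22 + 6*30 = 22 + 180 = 202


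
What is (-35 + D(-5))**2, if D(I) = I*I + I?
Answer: 225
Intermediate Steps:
D(I) = I + I**2 (D(I) = I**2 + I = I + I**2)
(-35 + D(-5))**2 = (-35 - 5*(1 - 5))**2 = (-35 - 5*(-4))**2 = (-35 + 20)**2 = (-15)**2 = 225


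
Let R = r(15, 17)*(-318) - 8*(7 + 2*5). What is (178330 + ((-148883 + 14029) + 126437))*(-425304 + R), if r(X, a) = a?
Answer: -73206336398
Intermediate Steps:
R = -5542 (R = 17*(-318) - 8*(7 + 2*5) = -5406 - 8*(7 + 10) = -5406 - 8*17 = -5406 - 136 = -5542)
(178330 + ((-148883 + 14029) + 126437))*(-425304 + R) = (178330 + ((-148883 + 14029) + 126437))*(-425304 - 5542) = (178330 + (-134854 + 126437))*(-430846) = (178330 - 8417)*(-430846) = 169913*(-430846) = -73206336398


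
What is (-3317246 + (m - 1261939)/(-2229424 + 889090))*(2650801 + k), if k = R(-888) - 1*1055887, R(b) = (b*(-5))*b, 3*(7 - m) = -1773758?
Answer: 5219427392172838654/670167 ≈ 7.7883e+12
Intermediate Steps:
m = 1773779/3 (m = 7 - 1/3*(-1773758) = 7 + 1773758/3 = 1773779/3 ≈ 5.9126e+5)
R(b) = -5*b**2 (R(b) = (-5*b)*b = -5*b**2)
k = -4998607 (k = -5*(-888)**2 - 1*1055887 = -5*788544 - 1055887 = -3942720 - 1055887 = -4998607)
(-3317246 + (m - 1261939)/(-2229424 + 889090))*(2650801 + k) = (-3317246 + (1773779/3 - 1261939)/(-2229424 + 889090))*(2650801 - 4998607) = (-3317246 - 2012038/3/(-1340334))*(-2347806) = (-3317246 - 2012038/3*(-1/1340334))*(-2347806) = (-3317246 + 1006019/2010501)*(-2347806) = -6669325394227/2010501*(-2347806) = 5219427392172838654/670167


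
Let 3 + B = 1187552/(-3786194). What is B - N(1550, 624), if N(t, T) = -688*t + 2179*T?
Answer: -555244050779/1893097 ≈ -2.9330e+5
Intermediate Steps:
B = -6273067/1893097 (B = -3 + 1187552/(-3786194) = -3 + 1187552*(-1/3786194) = -3 - 593776/1893097 = -6273067/1893097 ≈ -3.3137)
B - N(1550, 624) = -6273067/1893097 - (-688*1550 + 2179*624) = -6273067/1893097 - (-1066400 + 1359696) = -6273067/1893097 - 1*293296 = -6273067/1893097 - 293296 = -555244050779/1893097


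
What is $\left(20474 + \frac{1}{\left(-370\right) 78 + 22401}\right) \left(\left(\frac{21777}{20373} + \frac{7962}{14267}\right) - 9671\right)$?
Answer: $- \frac{123888982527857343980}{625794405423} \approx -1.9797 \cdot 10^{8}$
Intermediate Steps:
$\left(20474 + \frac{1}{\left(-370\right) 78 + 22401}\right) \left(\left(\frac{21777}{20373} + \frac{7962}{14267}\right) - 9671\right) = \left(20474 + \frac{1}{-28860 + 22401}\right) \left(\left(21777 \cdot \frac{1}{20373} + 7962 \cdot \frac{1}{14267}\right) - 9671\right) = \left(20474 + \frac{1}{-6459}\right) \left(\left(\frac{7259}{6791} + \frac{7962}{14267}\right) - 9671\right) = \left(20474 - \frac{1}{6459}\right) \left(\frac{157634095}{96887197} - 9671\right) = \frac{132241565}{6459} \left(- \frac{936838448092}{96887197}\right) = - \frac{123888982527857343980}{625794405423}$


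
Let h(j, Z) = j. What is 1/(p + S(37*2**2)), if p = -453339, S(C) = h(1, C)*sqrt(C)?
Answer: -453339/205516248773 - 2*sqrt(37)/205516248773 ≈ -2.2059e-6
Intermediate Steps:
S(C) = sqrt(C) (S(C) = 1*sqrt(C) = sqrt(C))
1/(p + S(37*2**2)) = 1/(-453339 + sqrt(37*2**2)) = 1/(-453339 + sqrt(37*4)) = 1/(-453339 + sqrt(148)) = 1/(-453339 + 2*sqrt(37))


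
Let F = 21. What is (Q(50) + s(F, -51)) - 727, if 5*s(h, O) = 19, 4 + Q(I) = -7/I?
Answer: -36367/50 ≈ -727.34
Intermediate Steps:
Q(I) = -4 - 7/I
s(h, O) = 19/5 (s(h, O) = (⅕)*19 = 19/5)
(Q(50) + s(F, -51)) - 727 = ((-4 - 7/50) + 19/5) - 727 = (-207/50 + 19/5) - 727 = -17/50 - 727 = -36367/50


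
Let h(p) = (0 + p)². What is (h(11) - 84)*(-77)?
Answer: -2849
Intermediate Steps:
h(p) = p²
(h(11) - 84)*(-77) = (11² - 84)*(-77) = (121 - 84)*(-77) = 37*(-77) = -2849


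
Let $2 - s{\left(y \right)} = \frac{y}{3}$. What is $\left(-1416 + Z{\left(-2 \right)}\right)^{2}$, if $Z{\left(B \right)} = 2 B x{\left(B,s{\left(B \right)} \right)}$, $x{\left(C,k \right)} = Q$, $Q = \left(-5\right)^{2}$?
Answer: $2298256$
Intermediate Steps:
$Q = 25$
$s{\left(y \right)} = 2 - \frac{y}{3}$
$x{\left(C,k \right)} = 25$
$Z{\left(B \right)} = 50 B$ ($Z{\left(B \right)} = 2 B 25 = 50 B$)
$\left(-1416 + Z{\left(-2 \right)}\right)^{2} = \left(-1416 + 50 \left(-2\right)\right)^{2} = \left(-1416 - 100\right)^{2} = \left(-1516\right)^{2} = 2298256$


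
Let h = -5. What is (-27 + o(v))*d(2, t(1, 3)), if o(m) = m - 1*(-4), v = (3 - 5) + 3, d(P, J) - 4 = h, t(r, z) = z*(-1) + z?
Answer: 22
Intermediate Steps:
t(r, z) = 0 (t(r, z) = -z + z = 0)
d(P, J) = -1 (d(P, J) = 4 - 5 = -1)
v = 1 (v = -2 + 3 = 1)
o(m) = 4 + m (o(m) = m + 4 = 4 + m)
(-27 + o(v))*d(2, t(1, 3)) = (-27 + (4 + 1))*(-1) = (-27 + 5)*(-1) = -22*(-1) = 22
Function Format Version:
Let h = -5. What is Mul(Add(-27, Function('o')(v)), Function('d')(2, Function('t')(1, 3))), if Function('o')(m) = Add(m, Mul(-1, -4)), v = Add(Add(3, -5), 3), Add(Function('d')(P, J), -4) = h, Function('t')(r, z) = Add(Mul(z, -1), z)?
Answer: 22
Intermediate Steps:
Function('t')(r, z) = 0 (Function('t')(r, z) = Add(Mul(-1, z), z) = 0)
Function('d')(P, J) = -1 (Function('d')(P, J) = Add(4, -5) = -1)
v = 1 (v = Add(-2, 3) = 1)
Function('o')(m) = Add(4, m) (Function('o')(m) = Add(m, 4) = Add(4, m))
Mul(Add(-27, Function('o')(v)), Function('d')(2, Function('t')(1, 3))) = Mul(Add(-27, Add(4, 1)), -1) = Mul(Add(-27, 5), -1) = Mul(-22, -1) = 22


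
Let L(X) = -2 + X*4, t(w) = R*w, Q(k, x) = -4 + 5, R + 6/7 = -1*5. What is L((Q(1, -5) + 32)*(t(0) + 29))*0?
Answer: 0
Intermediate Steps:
R = -41/7 (R = -6/7 - 1*5 = -6/7 - 5 = -41/7 ≈ -5.8571)
Q(k, x) = 1
t(w) = -41*w/7
L(X) = -2 + 4*X
L((Q(1, -5) + 32)*(t(0) + 29))*0 = (-2 + 4*((1 + 32)*(-41/7*0 + 29)))*0 = (-2 + 4*(33*(0 + 29)))*0 = (-2 + 4*(33*29))*0 = (-2 + 4*957)*0 = (-2 + 3828)*0 = 3826*0 = 0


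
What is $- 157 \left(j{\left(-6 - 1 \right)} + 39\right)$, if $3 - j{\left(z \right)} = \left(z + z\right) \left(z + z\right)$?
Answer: $24178$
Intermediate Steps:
$j{\left(z \right)} = 3 - 4 z^{2}$ ($j{\left(z \right)} = 3 - \left(z + z\right) \left(z + z\right) = 3 - 2 z 2 z = 3 - 4 z^{2}$)
$- 157 \left(j{\left(-6 - 1 \right)} + 39\right) = - 157 \left(\left(3 - 4 \left(-6 - 1\right)^{2}\right) + 39\right) = - 157 \left(\left(3 - 4 \left(-7\right)^{2}\right) + 39\right) = - 157 \left(\left(3 - 196\right) + 39\right) = - 157 \left(-193 + 39\right) = \left(-157\right) \left(-154\right) = 24178$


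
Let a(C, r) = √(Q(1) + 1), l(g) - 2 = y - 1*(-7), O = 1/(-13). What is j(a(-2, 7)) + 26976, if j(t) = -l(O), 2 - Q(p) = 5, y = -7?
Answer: 26974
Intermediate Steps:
Q(p) = -3 (Q(p) = 2 - 1*5 = 2 - 5 = -3)
O = -1/13 ≈ -0.076923
l(g) = 2 (l(g) = 2 + (-7 - 1*(-7)) = 2 + (-7 + 7) = 2 + 0 = 2)
a(C, r) = I*√2 (a(C, r) = √(-3 + 1) = √(-2) = I*√2)
j(t) = -2 (j(t) = -1*2 = -2)
j(a(-2, 7)) + 26976 = -2 + 26976 = 26974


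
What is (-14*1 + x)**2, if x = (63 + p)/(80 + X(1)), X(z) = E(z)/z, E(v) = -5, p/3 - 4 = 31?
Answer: 86436/625 ≈ 138.30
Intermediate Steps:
p = 105 (p = 12 + 3*31 = 12 + 93 = 105)
X(z) = -5/z
x = 56/25 (x = (63 + 105)/(80 - 5/1) = 168/(80 - 5*1) = 168/(80 - 5) = 168/75 = 168*(1/75) = 56/25 ≈ 2.2400)
(-14*1 + x)**2 = (-14*1 + 56/25)**2 = (-14 + 56/25)**2 = (-294/25)**2 = 86436/625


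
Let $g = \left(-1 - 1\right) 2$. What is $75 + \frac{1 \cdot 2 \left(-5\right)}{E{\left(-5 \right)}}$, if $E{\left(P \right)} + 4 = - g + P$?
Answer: $77$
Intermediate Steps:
$g = -4$ ($g = \left(-2\right) 2 = -4$)
$E{\left(P \right)} = P$ ($E{\left(P \right)} = -4 + \left(\left(-1\right) \left(-4\right) + P\right) = -4 + \left(4 + P\right) = P$)
$75 + \frac{1 \cdot 2 \left(-5\right)}{E{\left(-5 \right)}} = 75 + \frac{1 \cdot 2 \left(-5\right)}{-5} = 75 - \frac{2 \left(-5\right)}{5} = 75 - -2 = 75 + 2 = 77$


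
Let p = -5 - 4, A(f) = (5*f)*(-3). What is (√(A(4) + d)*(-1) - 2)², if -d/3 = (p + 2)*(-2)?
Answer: (2 + I*√102)² ≈ -98.0 + 40.398*I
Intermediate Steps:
A(f) = -15*f
p = -9
d = -42 (d = -3*(-9 + 2)*(-2) = -(-21)*(-2) = -3*14 = -42)
(√(A(4) + d)*(-1) - 2)² = (√(-15*4 - 42)*(-1) - 2)² = (√(-60 - 42)*(-1) - 2)² = (√(-102)*(-1) - 2)² = ((I*√102)*(-1) - 2)² = (-I*√102 - 2)² = (-2 - I*√102)²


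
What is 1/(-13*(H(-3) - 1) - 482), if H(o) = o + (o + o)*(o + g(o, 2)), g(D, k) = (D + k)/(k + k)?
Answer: -2/1367 ≈ -0.0014631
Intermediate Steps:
g(D, k) = (D + k)/(2*k) (g(D, k) = (D + k)/((2*k)) = (D + k)*(1/(2*k)) = (D + k)/(2*k))
H(o) = o + 2*o*(½ + 5*o/4) (H(o) = o + (o + o)*(o + (½)*(o + 2)/2) = o + (2*o)*(o + (½)*(½)*(2 + o)) = o + (2*o)*(o + (½ + o/4)) = o + (2*o)*(½ + 5*o/4) = o + 2*o*(½ + 5*o/4))
1/(-13*(H(-3) - 1) - 482) = 1/(-13*((½)*(-3)*(4 + 5*(-3)) - 1) - 482) = 1/(-13*((½)*(-3)*(4 - 15) - 1) - 482) = 1/(-13*((½)*(-3)*(-11) - 1) - 482) = 1/(-13*(33/2 - 1) - 482) = 1/(-13*31/2 - 482) = 1/(-403/2 - 482) = 1/(-1367/2) = -2/1367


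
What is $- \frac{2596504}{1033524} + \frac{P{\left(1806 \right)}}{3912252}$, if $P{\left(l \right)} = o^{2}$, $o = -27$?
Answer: $- \frac{44550107579}{17734238316} \approx -2.5121$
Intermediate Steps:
$P{\left(l \right)} = 729$ ($P{\left(l \right)} = \left(-27\right)^{2} = 729$)
$- \frac{2596504}{1033524} + \frac{P{\left(1806 \right)}}{3912252} = - \frac{2596504}{1033524} + \frac{729}{3912252} = \left(-2596504\right) \frac{1}{1033524} + 729 \cdot \frac{1}{3912252} = - \frac{649126}{258381} + \frac{243}{1304084} = - \frac{44550107579}{17734238316}$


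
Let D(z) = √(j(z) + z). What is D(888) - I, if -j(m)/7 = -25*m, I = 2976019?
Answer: -2976019 + 8*√2442 ≈ -2.9756e+6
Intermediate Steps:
j(m) = 175*m (j(m) = -(-175)*m = 175*m)
D(z) = 4*√11*√z (D(z) = √(175*z + z) = √(176*z) = 4*√11*√z)
D(888) - I = 4*√11*√888 - 1*2976019 = 4*√11*(2*√222) - 2976019 = 8*√2442 - 2976019 = -2976019 + 8*√2442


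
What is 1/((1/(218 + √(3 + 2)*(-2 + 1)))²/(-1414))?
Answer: -67206006 + 616504*√5 ≈ -6.5827e+7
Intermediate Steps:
1/((1/(218 + √(3 + 2)*(-2 + 1)))²/(-1414)) = 1/((1/(218 + √5*(-1)))²*(-1/1414)) = 1/((1/(218 - √5))²*(-1/1414)) = 1/(-1/1414/(218 - √5)²) = 1/(-1/(1414*(218 - √5)²)) = -1414*(218 - √5)²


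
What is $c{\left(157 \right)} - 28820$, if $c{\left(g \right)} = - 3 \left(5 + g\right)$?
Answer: $-29306$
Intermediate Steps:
$c{\left(g \right)} = -15 - 3 g$
$c{\left(157 \right)} - 28820 = \left(-15 - 471\right) - 28820 = -486 - 28820 = -29306$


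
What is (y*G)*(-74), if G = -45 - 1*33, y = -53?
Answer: -305916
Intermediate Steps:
G = -78 (G = -45 - 33 = -78)
(y*G)*(-74) = -53*(-78)*(-74) = 4134*(-74) = -305916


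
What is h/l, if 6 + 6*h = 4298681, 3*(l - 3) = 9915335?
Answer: 4298675/19830688 ≈ 0.21677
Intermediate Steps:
l = 9915344/3 (l = 3 + (⅓)*9915335 = 3 + 9915335/3 = 9915344/3 ≈ 3.3051e+6)
h = 4298675/6 (h = -1 + (⅙)*4298681 = -1 + 4298681/6 = 4298675/6 ≈ 7.1645e+5)
h/l = 4298675/(6*(9915344/3)) = (4298675/6)*(3/9915344) = 4298675/19830688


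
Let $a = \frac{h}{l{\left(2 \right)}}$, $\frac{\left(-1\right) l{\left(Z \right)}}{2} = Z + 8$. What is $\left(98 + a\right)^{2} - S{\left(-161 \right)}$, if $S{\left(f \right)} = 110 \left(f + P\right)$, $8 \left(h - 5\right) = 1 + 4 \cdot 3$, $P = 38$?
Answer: $\frac{590571129}{25600} \approx 23069.0$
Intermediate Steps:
$l{\left(Z \right)} = -16 - 2 Z$ ($l{\left(Z \right)} = - 2 \left(Z + 8\right) = - 2 \left(8 + Z\right) = -16 - 2 Z$)
$h = \frac{53}{8}$ ($h = 5 + \frac{1 + 4 \cdot 3}{8} = 5 + \frac{1 + 12}{8} = 5 + \frac{1}{8} \cdot 13 = 5 + \frac{13}{8} = \frac{53}{8} \approx 6.625$)
$S{\left(f \right)} = 4180 + 110 f$ ($S{\left(f \right)} = 110 \left(f + 38\right) = 110 \left(38 + f\right) = 4180 + 110 f$)
$a = - \frac{53}{160}$ ($a = \frac{53}{8 \left(-16 - 4\right)} = \frac{53}{8 \left(-20\right)} = \frac{53}{8} \left(- \frac{1}{20}\right) = - \frac{53}{160} \approx -0.33125$)
$\left(98 + a\right)^{2} - S{\left(-161 \right)} = \left(98 - \frac{53}{160}\right)^{2} - \left(4180 + 110 \left(-161\right)\right) = \left(\frac{15627}{160}\right)^{2} - \left(4180 - 17710\right) = \frac{244203129}{25600} - -13530 = \frac{244203129}{25600} + 13530 = \frac{590571129}{25600}$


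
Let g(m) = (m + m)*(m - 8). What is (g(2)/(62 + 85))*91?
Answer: -104/7 ≈ -14.857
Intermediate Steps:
g(m) = 2*m*(-8 + m) (g(m) = (2*m)*(-8 + m) = 2*m*(-8 + m))
(g(2)/(62 + 85))*91 = ((2*2*(-8 + 2))/(62 + 85))*91 = ((2*2*(-6))/147)*91 = -24*1/147*91 = -8/49*91 = -104/7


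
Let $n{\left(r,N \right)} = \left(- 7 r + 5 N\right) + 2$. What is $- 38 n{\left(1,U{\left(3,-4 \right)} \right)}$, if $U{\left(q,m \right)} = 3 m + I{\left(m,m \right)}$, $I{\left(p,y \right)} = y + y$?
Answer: $3990$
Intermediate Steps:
$I{\left(p,y \right)} = 2 y$
$U{\left(q,m \right)} = 5 m$ ($U{\left(q,m \right)} = 3 m + 2 m = 5 m$)
$n{\left(r,N \right)} = 2 - 7 r + 5 N$
$- 38 n{\left(1,U{\left(3,-4 \right)} \right)} = - 38 \left(2 - 7 + 5 \cdot 5 \left(-4\right)\right) = - 38 \left(2 - 7 + 5 \left(-20\right)\right) = - 38 \left(2 - 7 - 100\right) = \left(-38\right) \left(-105\right) = 3990$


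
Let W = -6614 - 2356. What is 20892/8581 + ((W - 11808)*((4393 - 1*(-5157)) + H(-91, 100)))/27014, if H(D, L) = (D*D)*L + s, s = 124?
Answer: -74685601903722/115903567 ≈ -6.4438e+5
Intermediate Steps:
W = -8970
H(D, L) = 124 + L*D**2 (H(D, L) = (D*D)*L + 124 = D**2*L + 124 = L*D**2 + 124 = 124 + L*D**2)
20892/8581 + ((W - 11808)*((4393 - 1*(-5157)) + H(-91, 100)))/27014 = 20892/8581 + ((-8970 - 11808)*((4393 - 1*(-5157)) + (124 + 100*(-91)**2)))/27014 = 20892*(1/8581) - 20778*((4393 + 5157) + (124 + 100*8281))*(1/27014) = 20892/8581 - 20778*(9550 + (124 + 828100))*(1/27014) = 20892/8581 - 20778*(9550 + 828224)*(1/27014) = 20892/8581 - 20778*837774*(1/27014) = 20892/8581 - 17407268172*1/27014 = 20892/8581 - 8703634086/13507 = -74685601903722/115903567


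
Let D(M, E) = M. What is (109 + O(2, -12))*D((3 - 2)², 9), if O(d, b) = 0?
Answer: 109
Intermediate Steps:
(109 + O(2, -12))*D((3 - 2)², 9) = (109 + 0)*(3 - 2)² = 109*1² = 109*1 = 109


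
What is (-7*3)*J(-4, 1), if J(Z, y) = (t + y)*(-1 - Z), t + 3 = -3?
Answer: 315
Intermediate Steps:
t = -6 (t = -3 - 3 = -6)
J(Z, y) = (-1 - Z)*(-6 + y) (J(Z, y) = (-6 + y)*(-1 - Z) = (-1 - Z)*(-6 + y))
(-7*3)*J(-4, 1) = (-7*3)*(6 - 1*1 + 6*(-4) - 1*(-4)*1) = -21*(6 - 1 - 24 + 4) = -21*(-15) = 315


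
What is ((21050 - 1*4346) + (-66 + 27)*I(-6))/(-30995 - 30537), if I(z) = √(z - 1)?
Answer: -4176/15383 + 39*I*√7/61532 ≈ -0.27147 + 0.0016769*I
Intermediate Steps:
I(z) = √(-1 + z)
((21050 - 1*4346) + (-66 + 27)*I(-6))/(-30995 - 30537) = ((21050 - 1*4346) + (-66 + 27)*√(-1 - 6))/(-30995 - 30537) = ((21050 - 4346) - 39*I*√7)/(-61532) = (16704 - 39*I*√7)*(-1/61532) = -4176/15383 + 39*I*√7/61532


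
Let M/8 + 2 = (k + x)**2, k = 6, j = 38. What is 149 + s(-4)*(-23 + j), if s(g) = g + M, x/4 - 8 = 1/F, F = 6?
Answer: 537787/3 ≈ 1.7926e+5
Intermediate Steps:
x = 98/3 (x = 32 + 4/6 = 32 + 4*(1/6) = 32 + 2/3 = 98/3 ≈ 32.667)
M = 107504/9 (M = -16 + 8*(6 + 98/3)**2 = -16 + 8*(116/3)**2 = -16 + 8*(13456/9) = -16 + 107648/9 = 107504/9 ≈ 11945.)
s(g) = 107504/9 + g (s(g) = g + 107504/9 = 107504/9 + g)
149 + s(-4)*(-23 + j) = 149 + (107504/9 - 4)*(-23 + 38) = 149 + (107468/9)*15 = 149 + 537340/3 = 537787/3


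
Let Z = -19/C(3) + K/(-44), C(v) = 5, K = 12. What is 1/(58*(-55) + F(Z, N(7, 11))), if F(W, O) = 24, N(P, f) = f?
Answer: -1/3166 ≈ -0.00031586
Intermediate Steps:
Z = -224/55 (Z = -19/5 + 12/(-44) = -19*1/5 + 12*(-1/44) = -19/5 - 3/11 = -224/55 ≈ -4.0727)
1/(58*(-55) + F(Z, N(7, 11))) = 1/(58*(-55) + 24) = 1/(-3190 + 24) = 1/(-3166) = -1/3166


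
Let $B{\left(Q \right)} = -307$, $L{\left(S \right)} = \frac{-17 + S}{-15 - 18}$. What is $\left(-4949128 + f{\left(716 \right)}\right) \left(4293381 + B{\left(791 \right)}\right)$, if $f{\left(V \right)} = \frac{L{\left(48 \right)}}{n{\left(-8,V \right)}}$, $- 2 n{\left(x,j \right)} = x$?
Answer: $- \frac{1402300267347799}{66} \approx -2.1247 \cdot 10^{13}$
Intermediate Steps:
$L{\left(S \right)} = \frac{17}{33} - \frac{S}{33}$ ($L{\left(S \right)} = \frac{-17 + S}{-33} = \left(-17 + S\right) \left(- \frac{1}{33}\right) = \frac{17}{33} - \frac{S}{33}$)
$n{\left(x,j \right)} = - \frac{x}{2}$
$f{\left(V \right)} = - \frac{31}{132}$ ($f{\left(V \right)} = \frac{\frac{17}{33} - \frac{16}{11}}{\left(- \frac{1}{2}\right) \left(-8\right)} = \frac{\frac{17}{33} - \frac{16}{11}}{4} = \left(- \frac{31}{33}\right) \frac{1}{4} = - \frac{31}{132}$)
$\left(-4949128 + f{\left(716 \right)}\right) \left(4293381 + B{\left(791 \right)}\right) = \left(-4949128 - \frac{31}{132}\right) \left(4293381 - 307\right) = \left(- \frac{653284927}{132}\right) 4293074 = - \frac{1402300267347799}{66}$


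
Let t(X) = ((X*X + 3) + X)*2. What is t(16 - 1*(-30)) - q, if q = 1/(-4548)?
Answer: 19692841/4548 ≈ 4330.0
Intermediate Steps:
q = -1/4548 ≈ -0.00021988
t(X) = 6 + 2*X + 2*X² (t(X) = ((X² + 3) + X)*2 = ((3 + X²) + X)*2 = (3 + X + X²)*2 = 6 + 2*X + 2*X²)
t(16 - 1*(-30)) - q = (6 + 2*(16 - 1*(-30)) + 2*(16 - 1*(-30))²) - 1*(-1/4548) = (6 + 2*(16 + 30) + 2*(16 + 30)²) + 1/4548 = (6 + 2*46 + 2*46²) + 1/4548 = (6 + 92 + 2*2116) + 1/4548 = (6 + 92 + 4232) + 1/4548 = 4330 + 1/4548 = 19692841/4548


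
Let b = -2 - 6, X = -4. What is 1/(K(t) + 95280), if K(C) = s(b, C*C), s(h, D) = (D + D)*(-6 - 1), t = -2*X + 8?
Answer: 1/91696 ≈ 1.0906e-5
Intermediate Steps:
t = 16 (t = -2*(-4) + 8 = 8 + 8 = 16)
b = -8
s(h, D) = -14*D (s(h, D) = (2*D)*(-7) = -14*D)
K(C) = -14*C² (K(C) = -14*C*C = -14*C²)
1/(K(t) + 95280) = 1/(-14*16² + 95280) = 1/(-14*256 + 95280) = 1/(-3584 + 95280) = 1/91696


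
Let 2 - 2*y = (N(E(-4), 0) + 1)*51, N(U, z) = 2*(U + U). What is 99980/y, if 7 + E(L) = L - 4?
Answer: 199960/3011 ≈ 66.410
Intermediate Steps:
E(L) = -11 + L (E(L) = -7 + (L - 4) = -7 + (-4 + L) = -11 + L)
N(U, z) = 4*U (N(U, z) = 2*(2*U) = 4*U)
y = 3011/2 (y = 1 - (4*(-11 - 4) + 1)*51/2 = 1 - (4*(-15) + 1)*51/2 = 1 - (-60 + 1)*51/2 = 1 - (-59)*51/2 = 1 - ½*(-3009) = 1 + 3009/2 = 3011/2 ≈ 1505.5)
99980/y = 99980/(3011/2) = 99980*(2/3011) = 199960/3011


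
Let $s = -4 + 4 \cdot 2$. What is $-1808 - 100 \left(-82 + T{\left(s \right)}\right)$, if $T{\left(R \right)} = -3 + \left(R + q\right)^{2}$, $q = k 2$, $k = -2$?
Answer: $6692$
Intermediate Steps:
$q = -4$ ($q = \left(-2\right) 2 = -4$)
$s = 4$ ($s = -4 + 8 = 4$)
$T{\left(R \right)} = -3 + \left(-4 + R\right)^{2}$ ($T{\left(R \right)} = -3 + \left(R - 4\right)^{2} = -3 + \left(-4 + R\right)^{2}$)
$-1808 - 100 \left(-82 + T{\left(s \right)}\right) = -1808 - 100 \left(-82 - \left(3 - \left(-4 + 4\right)^{2}\right)\right) = -1808 - 100 \left(-82 - \left(3 - 0^{2}\right)\right) = -1808 - 100 \left(-82 + \left(-3 + 0\right)\right) = -1808 - 100 \left(-82 - 3\right) = -1808 - 100 \left(-85\right) = -1808 - -8500 = -1808 + 8500 = 6692$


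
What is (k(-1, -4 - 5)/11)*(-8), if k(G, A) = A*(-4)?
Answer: -288/11 ≈ -26.182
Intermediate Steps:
k(G, A) = -4*A
(k(-1, -4 - 5)/11)*(-8) = (-4*(-4 - 5)/11)*(-8) = (-4*(-9)*(1/11))*(-8) = (36*(1/11))*(-8) = (36/11)*(-8) = -288/11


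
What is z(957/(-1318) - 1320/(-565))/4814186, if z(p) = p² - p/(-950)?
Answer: 525668903331/975440624990662550 ≈ 5.3890e-7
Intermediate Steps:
z(p) = p² + p/950 (z(p) = p² - p*(-1)/950 = p² - (-1)*p/950 = p² + p/950)
z(957/(-1318) - 1320/(-565))/4814186 = ((957/(-1318) - 1320/(-565))*(1/950 + (957/(-1318) - 1320/(-565))))/4814186 = ((957*(-1/1318) - 1320*(-1/565))*(1/950 + (957*(-1/1318) - 1320*(-1/565))))*(1/4814186) = ((-957/1318 + 264/113)*(1/950 + (-957/1318 + 264/113)))*(1/4814186) = (239811*(1/950 + 239811/148934)/148934)*(1/4814186) = ((239811/148934)*(56992346/35371825))*(1/4814186) = (6833695743303/2634033692275)*(1/4814186) = 525668903331/975440624990662550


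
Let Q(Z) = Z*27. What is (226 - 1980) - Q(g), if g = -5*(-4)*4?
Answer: -3914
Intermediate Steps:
g = 80 (g = 20*4 = 80)
Q(Z) = 27*Z
(226 - 1980) - Q(g) = (226 - 1980) - 27*80 = -1754 - 1*2160 = -1754 - 2160 = -3914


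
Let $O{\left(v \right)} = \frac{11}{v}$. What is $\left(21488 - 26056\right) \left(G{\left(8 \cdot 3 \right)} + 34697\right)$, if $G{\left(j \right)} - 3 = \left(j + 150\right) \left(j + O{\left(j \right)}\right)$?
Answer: $-177949866$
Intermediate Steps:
$G{\left(j \right)} = 3 + \left(150 + j\right) \left(j + \frac{11}{j}\right)$ ($G{\left(j \right)} = 3 + \left(j + 150\right) \left(j + \frac{11}{j}\right) = 3 + \left(150 + j\right) \left(j + \frac{11}{j}\right)$)
$\left(21488 - 26056\right) \left(G{\left(8 \cdot 3 \right)} + 34697\right) = \left(21488 - 26056\right) \left(\left(14 + \left(8 \cdot 3\right)^{2} + 150 \cdot 8 \cdot 3 + \frac{1650}{8 \cdot 3}\right) + 34697\right) = - 4568 \left(\left(14 + 24^{2} + 150 \cdot 24 + \frac{1650}{24}\right) + 34697\right) = - 4568 \left(\left(14 + 576 + 3600 + 1650 \cdot \frac{1}{24}\right) + 34697\right) = - 4568 \left(\left(14 + 576 + 3600 + \frac{275}{4}\right) + 34697\right) = - 4568 \left(\frac{17035}{4} + 34697\right) = \left(-4568\right) \frac{155823}{4} = -177949866$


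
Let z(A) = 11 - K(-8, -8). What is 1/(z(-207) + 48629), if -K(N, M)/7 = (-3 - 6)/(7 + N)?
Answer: 1/48703 ≈ 2.0533e-5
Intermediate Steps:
K(N, M) = 63/(7 + N) (K(N, M) = -7*(-3 - 6)/(7 + N) = -(-63)/(7 + N) = 63/(7 + N))
z(A) = 74 (z(A) = 11 - 63/(7 - 8) = 11 - 63/(-1) = 11 - 63*(-1) = 11 - 1*(-63) = 11 + 63 = 74)
1/(z(-207) + 48629) = 1/(74 + 48629) = 1/48703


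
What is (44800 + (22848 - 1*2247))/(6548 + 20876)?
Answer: 65401/27424 ≈ 2.3848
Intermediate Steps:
(44800 + (22848 - 1*2247))/(6548 + 20876) = (44800 + (22848 - 2247))/27424 = (44800 + 20601)*(1/27424) = 65401*(1/27424) = 65401/27424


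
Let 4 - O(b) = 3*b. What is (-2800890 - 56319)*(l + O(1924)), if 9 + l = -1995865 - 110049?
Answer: 6033542530419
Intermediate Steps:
O(b) = 4 - 3*b
l = -2105923 (l = -9 + (-1995865 - 110049) = -9 - 2105914 = -2105923)
(-2800890 - 56319)*(l + O(1924)) = (-2800890 - 56319)*(-2105923 + (4 - 3*1924)) = -2857209*(-2105923 + (4 - 5772)) = -2857209*(-2105923 - 5768) = -2857209*(-2111691) = 6033542530419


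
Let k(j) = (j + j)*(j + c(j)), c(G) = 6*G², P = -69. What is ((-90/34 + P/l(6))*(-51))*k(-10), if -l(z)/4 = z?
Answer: 137175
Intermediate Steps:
l(z) = -4*z
k(j) = 2*j*(j + 6*j²) (k(j) = (j + j)*(j + 6*j²) = (2*j)*(j + 6*j²) = 2*j*(j + 6*j²))
((-90/34 + P/l(6))*(-51))*k(-10) = ((-90/34 - 69/((-4*6)))*(-51))*((-10)²*(2 + 12*(-10))) = ((-90*1/34 - 69/(-24))*(-51))*(100*(2 - 120)) = ((-45/17 - 69*(-1/24))*(-51))*(100*(-118)) = ((-45/17 + 23/8)*(-51))*(-11800) = ((31/136)*(-51))*(-11800) = -93/8*(-11800) = 137175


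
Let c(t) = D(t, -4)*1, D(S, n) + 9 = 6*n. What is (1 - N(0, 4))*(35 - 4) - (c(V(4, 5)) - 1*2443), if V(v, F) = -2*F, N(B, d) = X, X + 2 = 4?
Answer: 2445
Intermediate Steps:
X = 2 (X = -2 + 4 = 2)
N(B, d) = 2
D(S, n) = -9 + 6*n
c(t) = -33 (c(t) = (-9 + 6*(-4))*1 = (-9 - 24)*1 = -33*1 = -33)
(1 - N(0, 4))*(35 - 4) - (c(V(4, 5)) - 1*2443) = (1 - 1*2)*(35 - 4) - (-33 - 1*2443) = (1 - 2)*31 - (-33 - 2443) = -1*31 - 1*(-2476) = -31 + 2476 = 2445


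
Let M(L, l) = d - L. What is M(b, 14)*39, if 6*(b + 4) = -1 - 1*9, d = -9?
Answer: -130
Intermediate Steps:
b = -17/3 (b = -4 + (-1 - 1*9)/6 = -4 + (-1 - 9)/6 = -4 + (1/6)*(-10) = -4 - 5/3 = -17/3 ≈ -5.6667)
M(L, l) = -9 - L
M(b, 14)*39 = (-9 - 1*(-17/3))*39 = (-9 + 17/3)*39 = -10/3*39 = -130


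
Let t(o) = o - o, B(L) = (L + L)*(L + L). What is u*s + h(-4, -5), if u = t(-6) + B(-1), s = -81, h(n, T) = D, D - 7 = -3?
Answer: -320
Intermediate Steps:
D = 4 (D = 7 - 3 = 4)
B(L) = 4*L² (B(L) = (2*L)*(2*L) = 4*L²)
h(n, T) = 4
t(o) = 0
u = 4 (u = 0 + 4*(-1)² = 0 + 4*1 = 0 + 4 = 4)
u*s + h(-4, -5) = 4*(-81) + 4 = -324 + 4 = -320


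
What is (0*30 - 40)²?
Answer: 1600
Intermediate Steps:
(0*30 - 40)² = (0 - 40)² = (-40)² = 1600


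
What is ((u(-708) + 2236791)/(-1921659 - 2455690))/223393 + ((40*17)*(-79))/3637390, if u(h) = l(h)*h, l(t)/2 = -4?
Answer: -5253928608682649/355689137715482023 ≈ -0.014771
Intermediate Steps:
l(t) = -8 (l(t) = 2*(-4) = -8)
u(h) = -8*h
((u(-708) + 2236791)/(-1921659 - 2455690))/223393 + ((40*17)*(-79))/3637390 = ((-8*(-708) + 2236791)/(-1921659 - 2455690))/223393 + ((40*17)*(-79))/3637390 = ((5664 + 2236791)/(-4377349))*(1/223393) + (680*(-79))*(1/3637390) = (2242455*(-1/4377349))*(1/223393) - 53720*1/3637390 = -2242455/4377349*1/223393 - 5372/363739 = -2242455/977869125157 - 5372/363739 = -5253928608682649/355689137715482023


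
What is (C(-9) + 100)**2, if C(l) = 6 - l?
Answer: 13225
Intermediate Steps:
(C(-9) + 100)**2 = ((6 - 1*(-9)) + 100)**2 = ((6 + 9) + 100)**2 = (15 + 100)**2 = 115**2 = 13225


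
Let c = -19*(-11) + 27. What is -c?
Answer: -236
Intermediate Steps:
c = 236 (c = 209 + 27 = 236)
-c = -1*236 = -236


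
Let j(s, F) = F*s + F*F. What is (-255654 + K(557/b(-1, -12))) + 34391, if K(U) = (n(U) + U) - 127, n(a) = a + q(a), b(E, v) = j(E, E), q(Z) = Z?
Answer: -441109/2 ≈ -2.2055e+5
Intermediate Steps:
j(s, F) = F² + F*s (j(s, F) = F*s + F² = F² + F*s)
b(E, v) = 2*E² (b(E, v) = E*(E + E) = E*(2*E) = 2*E²)
n(a) = 2*a (n(a) = a + a = 2*a)
K(U) = -127 + 3*U (K(U) = (2*U + U) - 127 = 3*U - 127 = -127 + 3*U)
(-255654 + K(557/b(-1, -12))) + 34391 = (-255654 + (-127 + 3*(557/((2*(-1)²))))) + 34391 = (-255654 + (-127 + 3*(557/((2*1))))) + 34391 = (-255654 + (-127 + 3*(557/2))) + 34391 = (-255654 + (-127 + 1671/2)) + 34391 = (-255654 + 1417/2) + 34391 = -509891/2 + 34391 = -441109/2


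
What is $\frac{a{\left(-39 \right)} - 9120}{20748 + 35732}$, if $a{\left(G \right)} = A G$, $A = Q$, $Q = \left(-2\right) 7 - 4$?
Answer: $- \frac{4209}{28240} \approx -0.14904$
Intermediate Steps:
$Q = -18$ ($Q = -14 - 4 = -18$)
$A = -18$
$a{\left(G \right)} = - 18 G$
$\frac{a{\left(-39 \right)} - 9120}{20748 + 35732} = \frac{\left(-18\right) \left(-39\right) - 9120}{20748 + 35732} = \frac{702 - 9120}{56480} = \left(-8418\right) \frac{1}{56480} = - \frac{4209}{28240}$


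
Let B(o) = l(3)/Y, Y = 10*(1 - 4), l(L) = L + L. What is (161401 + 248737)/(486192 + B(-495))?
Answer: 2050690/2430959 ≈ 0.84357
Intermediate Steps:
l(L) = 2*L
Y = -30 (Y = 10*(-3) = -30)
B(o) = -1/5 (B(o) = (2*3)/(-30) = 6*(-1/30) = -1/5)
(161401 + 248737)/(486192 + B(-495)) = (161401 + 248737)/(486192 - 1/5) = 410138/(2430959/5) = 410138*(5/2430959) = 2050690/2430959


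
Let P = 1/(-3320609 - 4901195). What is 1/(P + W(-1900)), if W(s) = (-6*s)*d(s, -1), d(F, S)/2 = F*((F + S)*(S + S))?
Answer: -8221804/1354152824362560001 ≈ -6.0715e-12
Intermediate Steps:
d(F, S) = 4*F*S*(F + S) (d(F, S) = 2*(F*((F + S)*(S + S))) = 2*(F*((F + S)*(2*S))) = 2*(F*(2*S*(F + S))) = 2*(2*F*S*(F + S)) = 4*F*S*(F + S))
W(s) = 24*s²*(-1 + s) (W(s) = (-6*s)*(4*s*(-1)*(s - 1)) = (-6*s)*(4*s*(-1)*(-1 + s)) = (-6*s)*(-4*s*(-1 + s)) = 24*s²*(-1 + s))
P = -1/8221804 (P = 1/(-8221804) = -1/8221804 ≈ -1.2163e-7)
1/(P + W(-1900)) = 1/(-1/8221804 + 24*(-1900)²*(-1 - 1900)) = 1/(-1/8221804 + 24*3610000*(-1901)) = 1/(-1/8221804 - 164702640000) = 1/(-1354152824362560001/8221804) = -8221804/1354152824362560001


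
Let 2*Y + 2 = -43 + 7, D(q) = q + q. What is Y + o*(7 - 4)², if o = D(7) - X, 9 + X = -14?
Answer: 314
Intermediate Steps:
X = -23 (X = -9 - 14 = -23)
D(q) = 2*q
o = 37 (o = 2*7 - 1*(-23) = 14 + 23 = 37)
Y = -19 (Y = -1 + (-43 + 7)/2 = -1 + (½)*(-36) = -1 - 18 = -19)
Y + o*(7 - 4)² = -19 + 37*(7 - 4)² = -19 + 37*3² = -19 + 37*9 = -19 + 333 = 314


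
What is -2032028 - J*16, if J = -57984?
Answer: -1104284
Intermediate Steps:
-2032028 - J*16 = -2032028 - (-57984)*16 = -2032028 - 1*(-927744) = -2032028 + 927744 = -1104284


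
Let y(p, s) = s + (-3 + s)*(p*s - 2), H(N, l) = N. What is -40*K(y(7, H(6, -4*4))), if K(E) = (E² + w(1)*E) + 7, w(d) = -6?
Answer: -605080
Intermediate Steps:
y(p, s) = s + (-3 + s)*(-2 + p*s)
K(E) = 7 + E² - 6*E (K(E) = (E² - 6*E) + 7 = 7 + E² - 6*E)
-40*K(y(7, H(6, -4*4))) = -40*(7 + (6 - 1*6 + 7*6² - 3*7*6)² - 6*(6 - 1*6 + 7*6² - 3*7*6)) = -40*(7 + (6 - 6 + 7*36 - 126)² - 6*(6 - 6 + 7*36 - 126)) = -40*(7 + (6 - 6 + 252 - 126)² - 6*(6 - 6 + 252 - 126)) = -40*(7 + 126² - 6*126) = -40*(7 + 15876 - 756) = -40*15127 = -605080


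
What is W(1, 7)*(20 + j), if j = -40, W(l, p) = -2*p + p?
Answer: 140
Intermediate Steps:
W(l, p) = -p
W(1, 7)*(20 + j) = (-1*7)*(20 - 40) = -7*(-20) = 140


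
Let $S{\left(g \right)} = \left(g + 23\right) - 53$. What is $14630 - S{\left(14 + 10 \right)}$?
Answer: $14636$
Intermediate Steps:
$S{\left(g \right)} = -30 + g$ ($S{\left(g \right)} = \left(23 + g\right) - 53 = -30 + g$)
$14630 - S{\left(14 + 10 \right)} = 14630 - \left(-30 + \left(14 + 10\right)\right) = 14630 - \left(-30 + 24\right) = 14630 - -6 = 14630 + 6 = 14636$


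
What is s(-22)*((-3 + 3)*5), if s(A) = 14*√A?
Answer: 0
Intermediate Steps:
s(-22)*((-3 + 3)*5) = (14*√(-22))*((-3 + 3)*5) = (14*(I*√22))*(0*5) = (14*I*√22)*0 = 0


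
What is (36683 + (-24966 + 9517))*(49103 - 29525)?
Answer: 415719252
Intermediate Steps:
(36683 + (-24966 + 9517))*(49103 - 29525) = (36683 - 15449)*19578 = 21234*19578 = 415719252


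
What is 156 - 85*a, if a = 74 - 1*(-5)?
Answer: -6559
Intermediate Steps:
a = 79 (a = 74 + 5 = 79)
156 - 85*a = 156 - 85*79 = 156 - 6715 = -6559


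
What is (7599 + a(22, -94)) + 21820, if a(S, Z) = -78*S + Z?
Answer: 27609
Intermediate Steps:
a(S, Z) = Z - 78*S
(7599 + a(22, -94)) + 21820 = (7599 + (-94 - 78*22)) + 21820 = (7599 + (-94 - 1716)) + 21820 = (7599 - 1810) + 21820 = 5789 + 21820 = 27609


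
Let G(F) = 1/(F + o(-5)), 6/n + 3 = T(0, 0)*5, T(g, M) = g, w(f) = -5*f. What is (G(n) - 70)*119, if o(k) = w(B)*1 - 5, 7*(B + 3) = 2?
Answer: -382347/46 ≈ -8311.9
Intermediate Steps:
B = -19/7 (B = -3 + (1/7)*2 = -3 + 2/7 = -19/7 ≈ -2.7143)
o(k) = 60/7 (o(k) = -5*(-19/7)*1 - 5 = (95/7)*1 - 5 = 95/7 - 5 = 60/7)
n = -2 (n = 6/(-3 + 0*5) = 6/(-3 + 0) = 6/(-3) = 6*(-1/3) = -2)
G(F) = 1/(60/7 + F) (G(F) = 1/(F + 60/7) = 1/(60/7 + F))
(G(n) - 70)*119 = (7/(60 + 7*(-2)) - 70)*119 = (7/(60 - 14) - 70)*119 = (7/46 - 70)*119 = -3213/46*119 = -382347/46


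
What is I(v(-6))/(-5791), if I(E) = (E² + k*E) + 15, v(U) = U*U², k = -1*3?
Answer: -47319/5791 ≈ -8.1711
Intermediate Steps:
k = -3
v(U) = U³
I(E) = 15 + E² - 3*E (I(E) = (E² - 3*E) + 15 = 15 + E² - 3*E)
I(v(-6))/(-5791) = (15 + ((-6)³)² - 3*(-6)³)/(-5791) = (15 + (-216)² - 3*(-216))*(-1/5791) = (15 + 46656 + 648)*(-1/5791) = 47319*(-1/5791) = -47319/5791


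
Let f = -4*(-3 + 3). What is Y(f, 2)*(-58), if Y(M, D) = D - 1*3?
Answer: 58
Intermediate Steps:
f = 0 (f = -4*0 = 0)
Y(M, D) = -3 + D (Y(M, D) = D - 3 = -3 + D)
Y(f, 2)*(-58) = (-3 + 2)*(-58) = -1*(-58) = 58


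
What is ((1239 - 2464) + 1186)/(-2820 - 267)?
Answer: 13/1029 ≈ 0.012634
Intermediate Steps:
((1239 - 2464) + 1186)/(-2820 - 267) = (-1225 + 1186)/(-3087) = -39*(-1/3087) = 13/1029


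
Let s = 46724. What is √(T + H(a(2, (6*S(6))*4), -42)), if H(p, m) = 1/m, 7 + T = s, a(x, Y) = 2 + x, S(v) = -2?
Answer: √82408746/42 ≈ 216.14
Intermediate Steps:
T = 46717 (T = -7 + 46724 = 46717)
√(T + H(a(2, (6*S(6))*4), -42)) = √(46717 + 1/(-42)) = √(46717 - 1/42) = √(1962113/42) = √82408746/42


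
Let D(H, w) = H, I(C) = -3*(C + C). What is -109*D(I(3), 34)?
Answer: 1962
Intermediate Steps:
I(C) = -6*C
-109*D(I(3), 34) = -(-654)*3 = -109*(-18) = 1962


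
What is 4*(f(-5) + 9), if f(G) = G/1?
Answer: 16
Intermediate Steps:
f(G) = G (f(G) = G*1 = G)
4*(f(-5) + 9) = 4*(-5 + 9) = 4*4 = 16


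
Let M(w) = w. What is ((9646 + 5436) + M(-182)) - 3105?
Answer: 11795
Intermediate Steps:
((9646 + 5436) + M(-182)) - 3105 = ((9646 + 5436) - 182) - 3105 = (15082 - 182) - 3105 = 14900 - 3105 = 11795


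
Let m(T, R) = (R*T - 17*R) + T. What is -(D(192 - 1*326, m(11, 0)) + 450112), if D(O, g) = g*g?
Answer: -450233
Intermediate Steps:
m(T, R) = T - 17*R + R*T (m(T, R) = (-17*R + R*T) + T = T - 17*R + R*T)
D(O, g) = g²
-(D(192 - 1*326, m(11, 0)) + 450112) = -((11 - 17*0 + 0*11)² + 450112) = -((11 + 0 + 0)² + 450112) = -(11² + 450112) = -(121 + 450112) = -1*450233 = -450233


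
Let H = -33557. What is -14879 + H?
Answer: -48436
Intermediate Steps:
-14879 + H = -14879 - 33557 = -48436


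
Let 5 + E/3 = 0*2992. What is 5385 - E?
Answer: 5400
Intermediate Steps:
E = -15 (E = -15 + 3*(0*2992) = -15 + 3*0 = -15 + 0 = -15)
5385 - E = 5385 - 1*(-15) = 5385 + 15 = 5400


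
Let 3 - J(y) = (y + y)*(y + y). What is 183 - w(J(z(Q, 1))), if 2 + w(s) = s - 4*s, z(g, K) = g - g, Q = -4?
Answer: 194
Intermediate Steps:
z(g, K) = 0
J(y) = 3 - 4*y**2 (J(y) = 3 - (y + y)*(y + y) = 3 - 2*y*2*y = 3 - 4*y**2)
w(s) = -2 - 3*s (w(s) = -2 + (s - 4*s) = -2 - 3*s)
183 - w(J(z(Q, 1))) = 183 - (-2 - 3*(3 - 4*0**2)) = 183 - (-2 - 3*(3 - 4*0)) = 183 - (-2 - 3*(3 + 0)) = 183 - (-2 - 3*3) = 183 - (-2 - 9) = 183 - 1*(-11) = 183 + 11 = 194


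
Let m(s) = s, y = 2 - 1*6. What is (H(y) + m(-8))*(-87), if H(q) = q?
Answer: 1044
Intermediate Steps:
y = -4 (y = 2 - 6 = -4)
(H(y) + m(-8))*(-87) = (-4 - 8)*(-87) = -12*(-87) = 1044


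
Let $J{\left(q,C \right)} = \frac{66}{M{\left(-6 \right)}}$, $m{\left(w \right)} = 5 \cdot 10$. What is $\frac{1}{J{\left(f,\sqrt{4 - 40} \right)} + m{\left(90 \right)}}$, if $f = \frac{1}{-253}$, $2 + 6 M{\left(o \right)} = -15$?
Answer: $\frac{17}{454} \approx 0.037445$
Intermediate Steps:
$m{\left(w \right)} = 50$
$M{\left(o \right)} = - \frac{17}{6}$ ($M{\left(o \right)} = - \frac{1}{3} + \frac{1}{6} \left(-15\right) = - \frac{1}{3} - \frac{5}{2} = - \frac{17}{6}$)
$f = - \frac{1}{253} \approx -0.0039526$
$J{\left(q,C \right)} = - \frac{396}{17}$ ($J{\left(q,C \right)} = \frac{66}{- \frac{17}{6}} = 66 \left(- \frac{6}{17}\right) = - \frac{396}{17}$)
$\frac{1}{J{\left(f,\sqrt{4 - 40} \right)} + m{\left(90 \right)}} = \frac{1}{- \frac{396}{17} + 50} = \frac{1}{\frac{454}{17}} = \frac{17}{454}$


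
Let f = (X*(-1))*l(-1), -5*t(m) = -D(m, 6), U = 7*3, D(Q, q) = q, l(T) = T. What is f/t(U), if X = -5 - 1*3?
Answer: -20/3 ≈ -6.6667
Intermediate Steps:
U = 21
t(m) = 6/5 (t(m) = -(-1)*6/5 = -⅕*(-6) = 6/5)
X = -8 (X = -5 - 3 = -8)
f = -8 (f = -8*(-1)*(-1) = 8*(-1) = -8)
f/t(U) = -8/(6/5) = (⅚)*(-8) = -20/3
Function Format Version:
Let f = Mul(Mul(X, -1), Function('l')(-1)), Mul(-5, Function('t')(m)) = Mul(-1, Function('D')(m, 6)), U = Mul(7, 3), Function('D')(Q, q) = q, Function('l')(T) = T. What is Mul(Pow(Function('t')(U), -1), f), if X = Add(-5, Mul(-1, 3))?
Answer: Rational(-20, 3) ≈ -6.6667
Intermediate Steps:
U = 21
Function('t')(m) = Rational(6, 5) (Function('t')(m) = Mul(Rational(-1, 5), Mul(-1, 6)) = Mul(Rational(-1, 5), -6) = Rational(6, 5))
X = -8 (X = Add(-5, -3) = -8)
f = -8 (f = Mul(Mul(-8, -1), -1) = Mul(8, -1) = -8)
Mul(Pow(Function('t')(U), -1), f) = Mul(Pow(Rational(6, 5), -1), -8) = Mul(Rational(5, 6), -8) = Rational(-20, 3)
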